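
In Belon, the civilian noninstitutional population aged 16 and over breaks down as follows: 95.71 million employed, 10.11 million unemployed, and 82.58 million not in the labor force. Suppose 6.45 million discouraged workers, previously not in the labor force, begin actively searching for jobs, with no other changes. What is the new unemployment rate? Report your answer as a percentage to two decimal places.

Initially, labor force = 95.71 + 10.11 = 105.82 million, so u = 10.11/105.82 = 9.55%.
After the change, unemployed and labor force both rise by 6.45 → E = 95.71, U = 16.56, labor force = 112.27 million.
New unemployment rate = 16.56 / 112.27 = 14.75%.

New unemployment rate ≈ 14.75%.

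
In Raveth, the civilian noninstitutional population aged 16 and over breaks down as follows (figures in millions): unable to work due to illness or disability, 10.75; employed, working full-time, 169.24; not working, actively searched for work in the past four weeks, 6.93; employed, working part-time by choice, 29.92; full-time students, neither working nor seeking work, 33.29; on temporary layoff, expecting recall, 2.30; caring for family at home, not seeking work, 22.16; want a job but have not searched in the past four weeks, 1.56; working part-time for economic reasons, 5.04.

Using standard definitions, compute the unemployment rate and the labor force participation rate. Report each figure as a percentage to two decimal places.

Unemployment rate ≈ 4.32%; labor force participation rate ≈ 75.90%.

Employed = 169.24 + 29.92 + 5.04 = 204.20 million (anyone who worked, including part-time for economic reasons, counts as employed).
Unemployed = 6.93 + 2.30 = 9.23 million (jobless and actively searching, or on temporary layoff).
Labor force = 204.20 + 9.23 = 213.43 million.
Not in labor force = 10.75 + 33.29 + 22.16 + 1.56 = 67.76 million (those not working and not actively searching are outside the labor force — including those who want a job but have given up searching).
Civilian working-age population = 213.43 + 67.76 = 281.19 million.
Unemployment rate = 9.23 / 213.43 = 4.32%.
Labor force participation rate = 213.43 / 281.19 = 75.90%.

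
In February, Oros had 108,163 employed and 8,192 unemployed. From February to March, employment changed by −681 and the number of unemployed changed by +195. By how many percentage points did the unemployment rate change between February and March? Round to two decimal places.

The unemployment rate changed by +0.20 percentage points.

February: labor force = 108,163 + 8,192 = 116,355; u = 8,192/116,355 = 7.04%.
March: labor force = 107,482 + 8,387 = 115,869; u = 8,387/115,869 = 7.24%.
Change = 7.24% − 7.04% = +0.20 pp.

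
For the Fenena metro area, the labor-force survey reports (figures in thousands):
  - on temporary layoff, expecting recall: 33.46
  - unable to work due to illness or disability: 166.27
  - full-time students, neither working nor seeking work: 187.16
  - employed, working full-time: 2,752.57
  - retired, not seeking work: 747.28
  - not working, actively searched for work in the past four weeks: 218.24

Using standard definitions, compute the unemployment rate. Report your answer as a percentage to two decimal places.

Employed = 2,752.57 thousand.
Unemployed = 33.46 + 218.24 = 251.70 thousand (jobless and actively searching, or on temporary layoff).
Labor force = 2,752.57 + 251.70 = 3,004.27 thousand.
Unemployment rate = 251.70 / 3,004.27 = 8.38%.

Unemployment rate ≈ 8.38%.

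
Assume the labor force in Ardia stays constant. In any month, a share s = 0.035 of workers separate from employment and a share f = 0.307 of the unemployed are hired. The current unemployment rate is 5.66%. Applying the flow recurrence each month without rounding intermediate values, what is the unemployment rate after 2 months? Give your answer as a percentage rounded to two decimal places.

Unemployment rate after two months ≈ 8.25%.

With a fixed labor force, u_{t+1} = u_t + s·(1−u_t) − f·u_t = u_t·(1−s−f) + s.
Here 1−s−f = 0.658 and s = 0.035.
u_1 = 0.056600 × 0.658 + 0.035 = 0.072243.
u_2 = 0.072243 × 0.658 + 0.035 = 0.082536.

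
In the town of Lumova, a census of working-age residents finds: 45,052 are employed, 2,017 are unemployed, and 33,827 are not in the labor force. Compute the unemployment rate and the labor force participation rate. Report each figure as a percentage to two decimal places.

Labor force = employed + unemployed = 45,052 + 2,017 = 47,069.
Working-age population = 47,069 + 33,827 = 80,896.
Unemployment rate = 2,017 / 47,069 = 4.29%.
Labor force participation rate = 47,069 / 80,896 = 58.18%.

Unemployment rate ≈ 4.29%; labor force participation rate ≈ 58.18%.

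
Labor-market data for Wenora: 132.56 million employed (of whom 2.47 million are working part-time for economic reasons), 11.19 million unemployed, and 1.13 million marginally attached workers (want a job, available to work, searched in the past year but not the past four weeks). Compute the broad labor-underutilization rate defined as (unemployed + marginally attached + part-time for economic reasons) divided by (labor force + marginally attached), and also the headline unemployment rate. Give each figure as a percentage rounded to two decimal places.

Labor force = 132.56 + 11.19 = 143.75 million.
Numerator = 11.19 + 1.13 + 2.47 = 14.79 million.
Denominator = 143.75 + 1.13 = 144.88 million.
Broad rate = 14.79 / 144.88 = 10.21%.
Headline unemployment rate = 11.19 / 143.75 = 7.78%.

Broad underutilization rate ≈ 10.21%; headline unemployment rate ≈ 7.78%.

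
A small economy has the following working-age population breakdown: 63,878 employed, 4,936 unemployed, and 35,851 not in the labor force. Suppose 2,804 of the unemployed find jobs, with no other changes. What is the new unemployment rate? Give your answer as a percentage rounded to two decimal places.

Initially, labor force = 63,878 + 4,936 = 68,814, so u = 4,936/68,814 = 7.17%.
After the change, unemployed falls and employed rises by 2,804; labor force unchanged → E = 66,682, U = 2,132, labor force = 68,814.
New unemployment rate = 2,132 / 68,814 = 3.10%.

New unemployment rate ≈ 3.10%.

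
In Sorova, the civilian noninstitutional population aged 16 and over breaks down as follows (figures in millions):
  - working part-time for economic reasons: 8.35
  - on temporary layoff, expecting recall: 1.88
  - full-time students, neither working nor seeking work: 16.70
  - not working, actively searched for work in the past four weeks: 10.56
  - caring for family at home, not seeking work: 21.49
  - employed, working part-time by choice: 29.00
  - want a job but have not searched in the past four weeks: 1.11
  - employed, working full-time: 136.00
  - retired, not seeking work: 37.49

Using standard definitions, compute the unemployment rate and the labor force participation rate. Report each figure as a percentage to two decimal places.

Employed = 8.35 + 29.00 + 136.00 = 173.35 million (anyone who worked, including part-time for economic reasons, counts as employed).
Unemployed = 1.88 + 10.56 = 12.44 million (jobless and actively searching, or on temporary layoff).
Labor force = 173.35 + 12.44 = 185.79 million.
Not in labor force = 16.70 + 21.49 + 1.11 + 37.49 = 76.79 million (those not working and not actively searching are outside the labor force — including those who want a job but have given up searching).
Civilian working-age population = 185.79 + 76.79 = 262.58 million.
Unemployment rate = 12.44 / 185.79 = 6.70%.
Labor force participation rate = 185.79 / 262.58 = 70.76%.

Unemployment rate ≈ 6.70%; labor force participation rate ≈ 70.76%.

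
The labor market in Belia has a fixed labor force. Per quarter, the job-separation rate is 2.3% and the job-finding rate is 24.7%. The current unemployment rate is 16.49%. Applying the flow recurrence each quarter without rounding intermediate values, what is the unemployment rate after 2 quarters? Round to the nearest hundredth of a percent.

Unemployment rate after two quarters ≈ 12.77%.

With a fixed labor force, u_{t+1} = u_t + s·(1−u_t) − f·u_t = u_t·(1−s−f) + s.
Here 1−s−f = 0.730 and s = 0.023.
u_1 = 0.164900 × 0.730 + 0.023 = 0.143377.
u_2 = 0.143377 × 0.730 + 0.023 = 0.127665.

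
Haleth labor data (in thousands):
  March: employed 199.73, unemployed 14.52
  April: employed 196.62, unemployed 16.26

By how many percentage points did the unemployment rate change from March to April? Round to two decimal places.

The unemployment rate changed by +0.86 percentage points.

March: labor force = 199.73 + 14.52 = 214.25; u = 14.52/214.25 = 6.78%.
April: labor force = 196.62 + 16.26 = 212.88; u = 16.26/212.88 = 7.64%.
Change = 7.64% − 6.78% = +0.86 pp.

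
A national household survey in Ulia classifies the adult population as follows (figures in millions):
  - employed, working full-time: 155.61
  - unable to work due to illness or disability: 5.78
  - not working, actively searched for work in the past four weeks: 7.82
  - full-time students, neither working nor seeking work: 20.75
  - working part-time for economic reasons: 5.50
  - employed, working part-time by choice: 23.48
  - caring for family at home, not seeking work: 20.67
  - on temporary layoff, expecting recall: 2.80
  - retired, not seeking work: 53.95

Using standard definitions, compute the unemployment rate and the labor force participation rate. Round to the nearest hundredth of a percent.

Employed = 155.61 + 5.50 + 23.48 = 184.59 million (anyone who worked, including part-time for economic reasons, counts as employed).
Unemployed = 7.82 + 2.80 = 10.62 million (jobless and actively searching, or on temporary layoff).
Labor force = 184.59 + 10.62 = 195.21 million.
Not in labor force = 5.78 + 20.75 + 20.67 + 53.95 = 101.15 million (those not working and not actively searching are outside the labor force).
Civilian working-age population = 195.21 + 101.15 = 296.36 million.
Unemployment rate = 10.62 / 195.21 = 5.44%.
Labor force participation rate = 195.21 / 296.36 = 65.87%.

Unemployment rate ≈ 5.44%; labor force participation rate ≈ 65.87%.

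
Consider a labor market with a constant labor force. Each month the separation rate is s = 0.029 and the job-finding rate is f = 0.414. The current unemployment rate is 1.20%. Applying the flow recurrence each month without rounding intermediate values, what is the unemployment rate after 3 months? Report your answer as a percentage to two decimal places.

With a fixed labor force, u_{t+1} = u_t + s·(1−u_t) − f·u_t = u_t·(1−s−f) + s.
Here 1−s−f = 0.557 and s = 0.029.
u_1 = 0.012000 × 0.557 + 0.029 = 0.035684.
u_2 = 0.035684 × 0.557 + 0.029 = 0.048876.
u_3 = 0.048876 × 0.557 + 0.029 = 0.056224.

Unemployment rate after three months ≈ 5.62%.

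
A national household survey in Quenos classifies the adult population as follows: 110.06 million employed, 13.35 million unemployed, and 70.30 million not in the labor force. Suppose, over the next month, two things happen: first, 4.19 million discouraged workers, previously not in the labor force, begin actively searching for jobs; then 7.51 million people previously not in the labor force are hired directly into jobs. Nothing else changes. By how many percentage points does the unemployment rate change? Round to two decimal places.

Initially, labor force = 110.06 + 13.35 = 123.41 million, so u = 13.35/123.41 = 10.82%.
After the first change, unemployed and labor force both rise by 4.19 → E = 110.06, U = 17.54, labor force = 127.60 million.
After the second change, employed and labor force both rise by 7.51; unemployed unchanged → E = 117.57, U = 17.54, labor force = 135.11 million.
New unemployment rate = 17.54 / 135.11 = 12.98%.
Change = 12.98% − 10.82% = +2.16 percentage points.

The unemployment rate changes by +2.16 percentage points.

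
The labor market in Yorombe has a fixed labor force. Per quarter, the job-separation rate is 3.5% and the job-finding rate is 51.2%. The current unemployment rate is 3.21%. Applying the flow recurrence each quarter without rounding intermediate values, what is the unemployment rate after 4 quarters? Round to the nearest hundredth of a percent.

Unemployment rate after four quarters ≈ 6.26%.

With a fixed labor force, u_{t+1} = u_t + s·(1−u_t) − f·u_t = u_t·(1−s−f) + s.
Here 1−s−f = 0.453 and s = 0.035.
u_1 = 0.032100 × 0.453 + 0.035 = 0.049541.
u_2 = 0.049541 × 0.453 + 0.035 = 0.057442.
u_3 = 0.057442 × 0.453 + 0.035 = 0.061021.
u_4 = 0.061021 × 0.453 + 0.035 = 0.062643.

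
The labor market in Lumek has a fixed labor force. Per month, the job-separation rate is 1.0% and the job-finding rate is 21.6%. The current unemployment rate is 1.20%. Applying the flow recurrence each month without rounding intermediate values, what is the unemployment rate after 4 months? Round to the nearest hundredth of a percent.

With a fixed labor force, u_{t+1} = u_t + s·(1−u_t) − f·u_t = u_t·(1−s−f) + s.
Here 1−s−f = 0.774 and s = 0.010.
u_1 = 0.012000 × 0.774 + 0.010 = 0.019288.
u_2 = 0.019288 × 0.774 + 0.010 = 0.024929.
u_3 = 0.024929 × 0.774 + 0.010 = 0.029295.
u_4 = 0.029295 × 0.774 + 0.010 = 0.032674.

Unemployment rate after four months ≈ 3.27%.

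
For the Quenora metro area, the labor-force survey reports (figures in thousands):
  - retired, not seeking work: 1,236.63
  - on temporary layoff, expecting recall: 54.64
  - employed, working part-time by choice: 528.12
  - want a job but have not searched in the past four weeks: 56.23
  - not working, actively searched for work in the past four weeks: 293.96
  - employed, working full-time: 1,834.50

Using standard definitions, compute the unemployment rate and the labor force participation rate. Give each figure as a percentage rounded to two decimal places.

Unemployment rate ≈ 12.86%; labor force participation rate ≈ 67.71%.

Employed = 528.12 + 1,834.50 = 2,362.62 thousand.
Unemployed = 54.64 + 293.96 = 348.60 thousand (jobless and actively searching, or on temporary layoff).
Labor force = 2,362.62 + 348.60 = 2,711.22 thousand.
Not in labor force = 1,236.63 + 56.23 = 1,292.86 thousand (those not working and not actively searching are outside the labor force — including those who want a job but have given up searching).
Civilian working-age population = 2,711.22 + 1,292.86 = 4,004.08 thousand.
Unemployment rate = 348.60 / 2,711.22 = 12.86%.
Labor force participation rate = 2,711.22 / 4,004.08 = 67.71%.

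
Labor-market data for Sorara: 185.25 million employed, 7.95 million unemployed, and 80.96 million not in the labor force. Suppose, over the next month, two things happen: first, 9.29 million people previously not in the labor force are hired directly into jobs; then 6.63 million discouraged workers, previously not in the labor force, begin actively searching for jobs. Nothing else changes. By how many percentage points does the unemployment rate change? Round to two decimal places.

The unemployment rate changes by +2.86 percentage points.

Initially, labor force = 185.25 + 7.95 = 193.20 million, so u = 7.95/193.20 = 4.11%.
After the first change, employed and labor force both rise by 9.29; unemployed unchanged → E = 194.54, U = 7.95, labor force = 202.49 million.
After the second change, unemployed and labor force both rise by 6.63 → E = 194.54, U = 14.58, labor force = 209.12 million.
New unemployment rate = 14.58 / 209.12 = 6.97%.
Change = 6.97% − 4.11% = +2.86 percentage points.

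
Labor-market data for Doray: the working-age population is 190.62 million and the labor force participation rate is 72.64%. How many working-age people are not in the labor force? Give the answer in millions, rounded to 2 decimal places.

Share not in the labor force = 1 − 0.7264 = 0.2736.
Not in labor force = 0.2736 × 190.62 ≈ 52.15 million.

About 52.15 million are not in the labor force.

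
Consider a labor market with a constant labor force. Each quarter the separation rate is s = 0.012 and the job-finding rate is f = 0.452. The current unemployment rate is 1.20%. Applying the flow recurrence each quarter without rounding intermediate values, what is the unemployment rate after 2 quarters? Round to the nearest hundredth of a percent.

With a fixed labor force, u_{t+1} = u_t + s·(1−u_t) − f·u_t = u_t·(1−s−f) + s.
Here 1−s−f = 0.536 and s = 0.012.
u_1 = 0.012000 × 0.536 + 0.012 = 0.018432.
u_2 = 0.018432 × 0.536 + 0.012 = 0.021880.

Unemployment rate after two quarters ≈ 2.19%.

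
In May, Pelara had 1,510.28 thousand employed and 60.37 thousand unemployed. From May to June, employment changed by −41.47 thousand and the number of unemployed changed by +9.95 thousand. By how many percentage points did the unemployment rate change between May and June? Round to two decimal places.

May: labor force = 1,510.28 + 60.37 = 1,570.65; u = 60.37/1,570.65 = 3.84%.
June: labor force = 1,468.81 + 70.32 = 1,539.13; u = 70.32/1,539.13 = 4.57%.
Change = 4.57% − 3.84% = +0.73 pp.

The unemployment rate changed by +0.73 percentage points.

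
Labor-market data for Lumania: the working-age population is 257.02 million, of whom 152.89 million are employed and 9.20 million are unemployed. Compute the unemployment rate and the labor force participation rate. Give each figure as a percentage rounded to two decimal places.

Unemployment rate ≈ 5.68%; labor force participation rate ≈ 63.07%.

Labor force = employed + unemployed = 152.89 + 9.20 = 162.09 million.
Unemployment rate = 9.20 / 162.09 = 5.68%.
Labor force participation rate = 162.09 / 257.02 = 63.07%.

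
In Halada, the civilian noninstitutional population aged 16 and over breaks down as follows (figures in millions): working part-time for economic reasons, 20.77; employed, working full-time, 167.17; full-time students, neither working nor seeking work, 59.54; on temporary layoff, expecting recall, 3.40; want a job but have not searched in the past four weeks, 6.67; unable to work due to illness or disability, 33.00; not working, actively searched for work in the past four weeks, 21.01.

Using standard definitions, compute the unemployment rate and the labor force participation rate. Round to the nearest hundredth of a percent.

Employed = 20.77 + 167.17 = 187.94 million (anyone who worked, including part-time for economic reasons, counts as employed).
Unemployed = 3.40 + 21.01 = 24.41 million (jobless and actively searching, or on temporary layoff).
Labor force = 187.94 + 24.41 = 212.35 million.
Not in labor force = 59.54 + 6.67 + 33.00 = 99.21 million (those not working and not actively searching are outside the labor force — including those who want a job but have given up searching).
Civilian working-age population = 212.35 + 99.21 = 311.56 million.
Unemployment rate = 24.41 / 212.35 = 11.50%.
Labor force participation rate = 212.35 / 311.56 = 68.16%.

Unemployment rate ≈ 11.50%; labor force participation rate ≈ 68.16%.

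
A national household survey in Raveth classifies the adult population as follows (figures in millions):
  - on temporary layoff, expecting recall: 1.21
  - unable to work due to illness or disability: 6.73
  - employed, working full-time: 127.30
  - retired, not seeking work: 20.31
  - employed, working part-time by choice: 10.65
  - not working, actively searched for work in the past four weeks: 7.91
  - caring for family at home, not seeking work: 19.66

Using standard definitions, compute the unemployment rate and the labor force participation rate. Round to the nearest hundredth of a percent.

Unemployment rate ≈ 6.20%; labor force participation rate ≈ 75.90%.

Employed = 127.30 + 10.65 = 137.95 million.
Unemployed = 1.21 + 7.91 = 9.12 million (jobless and actively searching, or on temporary layoff).
Labor force = 137.95 + 9.12 = 147.07 million.
Not in labor force = 6.73 + 20.31 + 19.66 = 46.70 million (those not working and not actively searching are outside the labor force).
Civilian working-age population = 147.07 + 46.70 = 193.77 million.
Unemployment rate = 9.12 / 147.07 = 6.20%.
Labor force participation rate = 147.07 / 193.77 = 75.90%.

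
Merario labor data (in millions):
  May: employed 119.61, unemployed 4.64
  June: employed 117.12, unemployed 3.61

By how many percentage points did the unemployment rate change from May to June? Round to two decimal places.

May: labor force = 119.61 + 4.64 = 124.25; u = 4.64/124.25 = 3.73%.
June: labor force = 117.12 + 3.61 = 120.73; u = 3.61/120.73 = 2.99%.
Change = 2.99% − 3.73% = −0.74 pp.

The unemployment rate changed by −0.74 percentage points.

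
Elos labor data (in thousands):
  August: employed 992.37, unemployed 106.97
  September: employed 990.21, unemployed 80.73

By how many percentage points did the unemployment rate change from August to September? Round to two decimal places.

August: labor force = 992.37 + 106.97 = 1,099.34; u = 106.97/1,099.34 = 9.73%.
September: labor force = 990.21 + 80.73 = 1,070.94; u = 80.73/1,070.94 = 7.54%.
Change = 7.54% − 9.73% = −2.19 pp.

The unemployment rate changed by −2.19 percentage points.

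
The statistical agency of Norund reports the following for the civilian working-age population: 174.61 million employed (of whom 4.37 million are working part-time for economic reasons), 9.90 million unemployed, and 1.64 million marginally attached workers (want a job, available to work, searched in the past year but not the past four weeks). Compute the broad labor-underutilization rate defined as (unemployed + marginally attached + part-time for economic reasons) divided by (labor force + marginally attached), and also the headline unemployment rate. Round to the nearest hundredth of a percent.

Labor force = 174.61 + 9.90 = 184.51 million.
Numerator = 9.90 + 1.64 + 4.37 = 15.91 million.
Denominator = 184.51 + 1.64 = 186.15 million.
Broad rate = 15.91 / 186.15 = 8.55%.
Headline unemployment rate = 9.90 / 184.51 = 5.37%.

Broad underutilization rate ≈ 8.55%; headline unemployment rate ≈ 5.37%.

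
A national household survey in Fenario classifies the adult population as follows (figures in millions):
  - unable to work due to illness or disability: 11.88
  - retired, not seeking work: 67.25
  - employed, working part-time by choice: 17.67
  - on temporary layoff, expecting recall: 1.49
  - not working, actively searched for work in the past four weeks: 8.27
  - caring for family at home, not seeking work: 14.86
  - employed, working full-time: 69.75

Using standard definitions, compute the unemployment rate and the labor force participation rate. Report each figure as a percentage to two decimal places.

Employed = 17.67 + 69.75 = 87.42 million.
Unemployed = 1.49 + 8.27 = 9.76 million (jobless and actively searching, or on temporary layoff).
Labor force = 87.42 + 9.76 = 97.18 million.
Not in labor force = 11.88 + 67.25 + 14.86 = 93.99 million (those not working and not actively searching are outside the labor force).
Civilian working-age population = 97.18 + 93.99 = 191.17 million.
Unemployment rate = 9.76 / 97.18 = 10.04%.
Labor force participation rate = 97.18 / 191.17 = 50.83%.

Unemployment rate ≈ 10.04%; labor force participation rate ≈ 50.83%.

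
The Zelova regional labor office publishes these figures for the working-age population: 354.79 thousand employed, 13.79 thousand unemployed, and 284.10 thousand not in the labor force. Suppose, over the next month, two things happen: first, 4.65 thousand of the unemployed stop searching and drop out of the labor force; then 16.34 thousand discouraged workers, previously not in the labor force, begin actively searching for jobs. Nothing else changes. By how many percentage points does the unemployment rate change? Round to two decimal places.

Initially, labor force = 354.79 + 13.79 = 368.58 thousand, so u = 13.79/368.58 = 3.74%.
After the first change, unemployed and labor force both fall by 4.65 → E = 354.79, U = 9.14, labor force = 363.93 thousand.
After the second change, unemployed and labor force both rise by 16.34 → E = 354.79, U = 25.48, labor force = 380.27 thousand.
New unemployment rate = 25.48 / 380.27 = 6.70%.
Change = 6.70% − 3.74% = +2.96 percentage points.

The unemployment rate changes by +2.96 percentage points.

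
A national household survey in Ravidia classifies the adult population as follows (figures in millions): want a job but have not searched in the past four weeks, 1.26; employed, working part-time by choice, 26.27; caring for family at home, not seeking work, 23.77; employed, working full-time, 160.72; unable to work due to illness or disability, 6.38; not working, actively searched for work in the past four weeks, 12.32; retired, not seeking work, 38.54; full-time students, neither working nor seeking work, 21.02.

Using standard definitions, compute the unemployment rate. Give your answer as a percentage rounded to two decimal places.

Employed = 26.27 + 160.72 = 186.99 million.
Unemployed = 12.32 million.
Labor force = 186.99 + 12.32 = 199.31 million.
Unemployment rate = 12.32 / 199.31 = 6.18%.

Unemployment rate ≈ 6.18%.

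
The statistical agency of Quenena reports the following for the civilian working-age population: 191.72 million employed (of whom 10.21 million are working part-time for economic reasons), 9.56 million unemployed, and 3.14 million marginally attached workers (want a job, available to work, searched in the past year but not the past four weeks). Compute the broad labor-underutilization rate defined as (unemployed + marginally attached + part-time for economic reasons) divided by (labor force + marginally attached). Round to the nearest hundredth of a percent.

Broad underutilization rate ≈ 11.21%.

Labor force = 191.72 + 9.56 = 201.28 million.
Numerator = 9.56 + 3.14 + 10.21 = 22.91 million.
Denominator = 201.28 + 3.14 = 204.42 million.
Broad rate = 22.91 / 204.42 = 11.21%.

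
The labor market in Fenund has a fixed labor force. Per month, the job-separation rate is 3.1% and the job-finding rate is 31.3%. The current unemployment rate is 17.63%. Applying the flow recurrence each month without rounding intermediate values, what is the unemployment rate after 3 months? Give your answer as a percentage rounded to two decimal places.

With a fixed labor force, u_{t+1} = u_t + s·(1−u_t) − f·u_t = u_t·(1−s−f) + s.
Here 1−s−f = 0.656 and s = 0.031.
u_1 = 0.176300 × 0.656 + 0.031 = 0.146653.
u_2 = 0.146653 × 0.656 + 0.031 = 0.127204.
u_3 = 0.127204 × 0.656 + 0.031 = 0.114446.

Unemployment rate after three months ≈ 11.44%.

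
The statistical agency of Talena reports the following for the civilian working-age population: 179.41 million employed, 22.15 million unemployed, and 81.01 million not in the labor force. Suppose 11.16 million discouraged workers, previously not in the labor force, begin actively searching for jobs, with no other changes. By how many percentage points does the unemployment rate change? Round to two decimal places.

Initially, labor force = 179.41 + 22.15 = 201.56 million, so u = 22.15/201.56 = 10.99%.
After the change, unemployed and labor force both rise by 11.16 → E = 179.41, U = 33.31, labor force = 212.72 million.
New unemployment rate = 33.31 / 212.72 = 15.66%.
Change = 15.66% − 10.99% = +4.67 percentage points.

The unemployment rate changes by +4.67 percentage points.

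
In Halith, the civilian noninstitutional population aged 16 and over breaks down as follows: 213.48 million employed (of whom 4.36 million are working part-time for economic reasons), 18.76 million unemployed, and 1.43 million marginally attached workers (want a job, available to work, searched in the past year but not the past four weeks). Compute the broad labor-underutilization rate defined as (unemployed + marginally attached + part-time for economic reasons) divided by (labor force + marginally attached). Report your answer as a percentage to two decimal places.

Broad underutilization rate ≈ 10.51%.

Labor force = 213.48 + 18.76 = 232.24 million.
Numerator = 18.76 + 1.43 + 4.36 = 24.55 million.
Denominator = 232.24 + 1.43 = 233.67 million.
Broad rate = 24.55 / 233.67 = 10.51%.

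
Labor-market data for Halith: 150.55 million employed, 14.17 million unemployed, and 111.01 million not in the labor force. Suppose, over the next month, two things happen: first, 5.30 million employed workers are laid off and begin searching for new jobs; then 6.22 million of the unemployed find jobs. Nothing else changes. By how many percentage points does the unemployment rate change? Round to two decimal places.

Initially, labor force = 150.55 + 14.17 = 164.72 million, so u = 14.17/164.72 = 8.60%.
After the first change, employed falls and unemployed rises by 5.30; labor force unchanged → E = 145.25, U = 19.47, labor force = 164.72 million.
After the second change, unemployed falls and employed rises by 6.22; labor force unchanged → E = 151.47, U = 13.25, labor force = 164.72 million.
New unemployment rate = 13.25 / 164.72 = 8.04%.
Change = 8.04% − 8.60% = −0.56 percentage points.

The unemployment rate changes by −0.56 percentage points.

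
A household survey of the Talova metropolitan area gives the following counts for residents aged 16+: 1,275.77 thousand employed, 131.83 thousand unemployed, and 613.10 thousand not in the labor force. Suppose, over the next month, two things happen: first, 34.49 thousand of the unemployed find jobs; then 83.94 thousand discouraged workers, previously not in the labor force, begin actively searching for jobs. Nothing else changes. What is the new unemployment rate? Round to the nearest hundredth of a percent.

Initially, labor force = 1,275.77 + 131.83 = 1,407.60 thousand, so u = 131.83/1,407.60 = 9.37%.
After the first change, unemployed falls and employed rises by 34.49; labor force unchanged → E = 1,310.26, U = 97.34, labor force = 1,407.60 thousand.
After the second change, unemployed and labor force both rise by 83.94 → E = 1,310.26, U = 181.28, labor force = 1,491.54 thousand.
New unemployment rate = 181.28 / 1,491.54 = 12.15%.

New unemployment rate ≈ 12.15%.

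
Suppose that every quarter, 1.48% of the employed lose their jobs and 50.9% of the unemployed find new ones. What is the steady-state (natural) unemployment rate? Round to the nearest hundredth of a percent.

At steady state the flows balance: s·E = f·U, so U/(E+U) = s/(s+f).
u* = 1.48 / (1.48 + 50.9) = 1.48 / 52.38 = 2.83%.

Steady-state unemployment rate ≈ 2.83%.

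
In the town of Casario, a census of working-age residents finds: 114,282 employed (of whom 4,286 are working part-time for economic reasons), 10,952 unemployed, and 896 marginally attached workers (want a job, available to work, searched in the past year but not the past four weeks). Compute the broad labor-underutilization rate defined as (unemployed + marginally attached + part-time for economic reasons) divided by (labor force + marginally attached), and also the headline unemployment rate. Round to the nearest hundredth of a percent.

Broad underutilization rate ≈ 12.79%; headline unemployment rate ≈ 8.75%.

Labor force = 114,282 + 10,952 = 125,234.
Numerator = 10,952 + 896 + 4,286 = 16,134.
Denominator = 125,234 + 896 = 126,130.
Broad rate = 16,134 / 126,130 = 12.79%.
Headline unemployment rate = 10,952 / 125,234 = 8.75%.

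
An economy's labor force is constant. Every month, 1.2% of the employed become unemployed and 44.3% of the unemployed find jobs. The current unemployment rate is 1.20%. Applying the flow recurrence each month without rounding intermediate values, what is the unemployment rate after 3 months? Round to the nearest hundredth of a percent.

With a fixed labor force, u_{t+1} = u_t + s·(1−u_t) − f·u_t = u_t·(1−s−f) + s.
Here 1−s−f = 0.545 and s = 0.012.
u_1 = 0.012000 × 0.545 + 0.012 = 0.018540.
u_2 = 0.018540 × 0.545 + 0.012 = 0.022104.
u_3 = 0.022104 × 0.545 + 0.012 = 0.024047.

Unemployment rate after three months ≈ 2.40%.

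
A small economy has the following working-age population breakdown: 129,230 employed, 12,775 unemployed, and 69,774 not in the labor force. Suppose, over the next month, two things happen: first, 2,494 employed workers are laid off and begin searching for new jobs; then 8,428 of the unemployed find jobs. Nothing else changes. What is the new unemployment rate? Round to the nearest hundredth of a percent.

New unemployment rate ≈ 4.82%.

Initially, labor force = 129,230 + 12,775 = 142,005, so u = 12,775/142,005 = 9.00%.
After the first change, employed falls and unemployed rises by 2,494; labor force unchanged → E = 126,736, U = 15,269, labor force = 142,005.
After the second change, unemployed falls and employed rises by 8,428; labor force unchanged → E = 135,164, U = 6,841, labor force = 142,005.
New unemployment rate = 6,841 / 142,005 = 4.82%.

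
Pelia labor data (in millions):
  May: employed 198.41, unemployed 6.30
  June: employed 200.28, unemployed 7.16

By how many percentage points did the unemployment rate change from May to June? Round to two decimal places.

May: labor force = 198.41 + 6.30 = 204.71; u = 6.30/204.71 = 3.08%.
June: labor force = 200.28 + 7.16 = 207.44; u = 7.16/207.44 = 3.45%.
Change = 3.45% − 3.08% = +0.37 pp.

The unemployment rate changed by +0.37 percentage points.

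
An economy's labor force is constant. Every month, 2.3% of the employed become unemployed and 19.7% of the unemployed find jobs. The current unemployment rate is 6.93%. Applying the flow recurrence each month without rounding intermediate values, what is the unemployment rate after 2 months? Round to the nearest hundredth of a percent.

With a fixed labor force, u_{t+1} = u_t + s·(1−u_t) − f·u_t = u_t·(1−s−f) + s.
Here 1−s−f = 0.780 and s = 0.023.
u_1 = 0.069300 × 0.780 + 0.023 = 0.077054.
u_2 = 0.077054 × 0.780 + 0.023 = 0.083102.

Unemployment rate after two months ≈ 8.31%.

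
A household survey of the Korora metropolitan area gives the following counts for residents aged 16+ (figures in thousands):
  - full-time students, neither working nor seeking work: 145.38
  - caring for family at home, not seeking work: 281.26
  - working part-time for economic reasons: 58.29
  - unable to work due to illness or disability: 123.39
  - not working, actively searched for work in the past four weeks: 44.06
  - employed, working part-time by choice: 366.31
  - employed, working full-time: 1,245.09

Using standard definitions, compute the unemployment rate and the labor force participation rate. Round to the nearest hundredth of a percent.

Unemployment rate ≈ 2.57%; labor force participation rate ≈ 75.70%.

Employed = 58.29 + 366.31 + 1,245.09 = 1,669.69 thousand (anyone who worked, including part-time for economic reasons, counts as employed).
Unemployed = 44.06 thousand.
Labor force = 1,669.69 + 44.06 = 1,713.75 thousand.
Not in labor force = 145.38 + 281.26 + 123.39 = 550.03 thousand (those not working and not actively searching are outside the labor force).
Civilian working-age population = 1,713.75 + 550.03 = 2,263.78 thousand.
Unemployment rate = 44.06 / 1,713.75 = 2.57%.
Labor force participation rate = 1,713.75 / 2,263.78 = 75.70%.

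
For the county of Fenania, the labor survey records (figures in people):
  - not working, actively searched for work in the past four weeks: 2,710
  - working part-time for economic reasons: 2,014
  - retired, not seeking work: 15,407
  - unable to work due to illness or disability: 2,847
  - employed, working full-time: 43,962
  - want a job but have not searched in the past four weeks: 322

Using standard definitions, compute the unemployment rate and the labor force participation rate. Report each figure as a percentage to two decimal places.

Unemployment rate ≈ 5.57%; labor force participation rate ≈ 72.38%.

Employed = 2,014 + 43,962 = 45,976 (anyone who worked, including part-time for economic reasons, counts as employed).
Unemployed = 2,710.
Labor force = 45,976 + 2,710 = 48,686.
Not in labor force = 15,407 + 2,847 + 322 = 18,576 (those not working and not actively searching are outside the labor force — including those who want a job but have given up searching).
Civilian working-age population = 48,686 + 18,576 = 67,262.
Unemployment rate = 2,710 / 48,686 = 5.57%.
Labor force participation rate = 48,686 / 67,262 = 72.38%.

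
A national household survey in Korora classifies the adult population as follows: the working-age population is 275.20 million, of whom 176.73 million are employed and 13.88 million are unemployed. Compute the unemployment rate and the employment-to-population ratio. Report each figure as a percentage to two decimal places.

Labor force = employed + unemployed = 176.73 + 13.88 = 190.61 million.
Unemployment rate = 13.88 / 190.61 = 7.28%.
Employment-population ratio = 176.73 / 275.20 = 64.22%.

Unemployment rate ≈ 7.28%; employment-population ratio ≈ 64.22%.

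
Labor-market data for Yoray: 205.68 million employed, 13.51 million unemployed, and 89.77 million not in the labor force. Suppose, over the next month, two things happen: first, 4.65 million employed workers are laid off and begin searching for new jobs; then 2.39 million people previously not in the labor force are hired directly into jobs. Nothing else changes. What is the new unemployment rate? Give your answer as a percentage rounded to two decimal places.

New unemployment rate ≈ 8.20%.

Initially, labor force = 205.68 + 13.51 = 219.19 million, so u = 13.51/219.19 = 6.16%.
After the first change, employed falls and unemployed rises by 4.65; labor force unchanged → E = 201.03, U = 18.16, labor force = 219.19 million.
After the second change, employed and labor force both rise by 2.39; unemployed unchanged → E = 203.42, U = 18.16, labor force = 221.58 million.
New unemployment rate = 18.16 / 221.58 = 8.20%.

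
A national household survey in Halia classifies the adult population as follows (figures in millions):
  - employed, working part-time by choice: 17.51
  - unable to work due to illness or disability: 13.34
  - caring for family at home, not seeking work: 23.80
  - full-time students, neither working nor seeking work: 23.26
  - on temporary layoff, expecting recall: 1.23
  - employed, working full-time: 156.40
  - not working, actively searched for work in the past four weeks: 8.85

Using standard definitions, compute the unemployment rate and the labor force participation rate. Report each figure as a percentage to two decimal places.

Unemployment rate ≈ 5.48%; labor force participation rate ≈ 75.29%.

Employed = 17.51 + 156.40 = 173.91 million.
Unemployed = 1.23 + 8.85 = 10.08 million (jobless and actively searching, or on temporary layoff).
Labor force = 173.91 + 10.08 = 183.99 million.
Not in labor force = 13.34 + 23.80 + 23.26 = 60.40 million (those not working and not actively searching are outside the labor force).
Civilian working-age population = 183.99 + 60.40 = 244.39 million.
Unemployment rate = 10.08 / 183.99 = 5.48%.
Labor force participation rate = 183.99 / 244.39 = 75.29%.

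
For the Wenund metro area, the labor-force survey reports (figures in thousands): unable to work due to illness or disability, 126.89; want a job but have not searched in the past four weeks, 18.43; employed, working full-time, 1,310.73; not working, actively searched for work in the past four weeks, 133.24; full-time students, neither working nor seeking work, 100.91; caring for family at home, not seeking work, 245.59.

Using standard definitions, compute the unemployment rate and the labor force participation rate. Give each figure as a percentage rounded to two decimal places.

Employed = 1,310.73 thousand.
Unemployed = 133.24 thousand.
Labor force = 1,310.73 + 133.24 = 1,443.97 thousand.
Not in labor force = 126.89 + 18.43 + 100.91 + 245.59 = 491.82 thousand (those not working and not actively searching are outside the labor force — including those who want a job but have given up searching).
Civilian working-age population = 1,443.97 + 491.82 = 1,935.79 thousand.
Unemployment rate = 133.24 / 1,443.97 = 9.23%.
Labor force participation rate = 1,443.97 / 1,935.79 = 74.59%.

Unemployment rate ≈ 9.23%; labor force participation rate ≈ 74.59%.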